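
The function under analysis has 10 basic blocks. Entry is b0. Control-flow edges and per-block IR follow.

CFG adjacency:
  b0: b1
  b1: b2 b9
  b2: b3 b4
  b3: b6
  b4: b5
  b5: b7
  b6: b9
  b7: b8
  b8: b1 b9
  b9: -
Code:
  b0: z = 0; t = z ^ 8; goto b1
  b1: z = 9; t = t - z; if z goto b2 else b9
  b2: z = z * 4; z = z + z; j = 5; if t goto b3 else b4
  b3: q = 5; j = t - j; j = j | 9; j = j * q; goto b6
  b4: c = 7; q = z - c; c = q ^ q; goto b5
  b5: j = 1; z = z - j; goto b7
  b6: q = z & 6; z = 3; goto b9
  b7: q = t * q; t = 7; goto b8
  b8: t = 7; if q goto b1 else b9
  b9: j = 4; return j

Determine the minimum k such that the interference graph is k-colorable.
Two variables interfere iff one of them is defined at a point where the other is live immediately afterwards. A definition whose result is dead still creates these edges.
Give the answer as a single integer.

Answer: 4

Working:
def/use:
  b0 def {t,z} use ∅
  b1 def {t,z} use {t}
  b2 def {j,z} use {t,z}
  b3 def {j,q} use {j,t}
  b4 def {c,q} use {z}
  b5 def {j,z} use {z}
  b6 def {q,z} use {z}
  b7 def {q,t} use {q,t}
  b8 def {t} use {q}
  b9 def {j} use ∅

Live sets:
  b0: in=∅ out={t}
  b1: in={t} out={t,z}
  b2: in={t,z} out={j,t,z}
  b3: in={j,t,z} out={z}
  b4: in={t,z} out={q,t,z}
  b5: in={q,t,z} out={q,t}
  b6: in={z} out=∅
  b7: in={q,t} out={q}
  b8: in={q} out={t}
  b9: in=∅ out=∅

Interfere edges:
  c — {q,t,z}
  j — {q,t,z}
  q — {c,j,t,z}
  t — {c,j,q,z}
  z — {c,j,q,t}

Colouring:
  clique {c,q,t,z} ⇒ need ≥ 4
  4-colouring: r0={q}  r1={t}  r2={z}  r3={c,j}
  χ = 4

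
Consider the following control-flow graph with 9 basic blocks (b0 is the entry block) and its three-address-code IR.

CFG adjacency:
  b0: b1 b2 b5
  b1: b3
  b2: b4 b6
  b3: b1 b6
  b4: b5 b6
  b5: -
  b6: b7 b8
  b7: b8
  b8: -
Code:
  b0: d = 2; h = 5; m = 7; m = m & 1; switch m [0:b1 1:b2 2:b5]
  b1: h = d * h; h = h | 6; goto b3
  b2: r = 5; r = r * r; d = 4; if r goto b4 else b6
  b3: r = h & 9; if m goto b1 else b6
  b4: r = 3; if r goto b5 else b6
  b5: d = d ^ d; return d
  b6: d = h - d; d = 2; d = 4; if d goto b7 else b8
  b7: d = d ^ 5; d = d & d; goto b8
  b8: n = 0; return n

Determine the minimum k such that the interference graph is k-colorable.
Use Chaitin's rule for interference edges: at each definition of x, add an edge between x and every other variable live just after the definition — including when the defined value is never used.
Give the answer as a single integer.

Per-block:
  b0 def {d,h,m} use ∅
  b1 def {h} use {d,h}
  b2 def {d,r} use ∅
  b3 def {r} use {h,m}
  b4 def {r} use ∅
  b5 def {d} use {d}
  b6 def {d} use {d,h}
  b7 def {d} use {d}
  b8 def {n} use ∅

Liveness:
  live b0: ∅→{d,h,m}
  live b1: {d,h,m}→{d,h,m}
  live b2: {h}→{d,h}
  live b3: {d,h,m}→{d,h,m}
  live b4: {d,h}→{d,h}
  live b5: {d}→∅
  live b6: {d,h}→{d}
  live b7: {d}→∅
  live b8: ∅→∅

Conflict graph:
  d: {h,m,r}
  h: {d,m,r}
  m: {d,h,r}
  n: ∅
  r: {d,h,m}

Registers:
  {d,h,m,r} pairwise interfere (4-clique) ⇒ χ ≥ 4
  assign d→R0 h→R1 m→R2 n→R0 r→R3 — no edge inside a register ⇒ χ ≤ 4
  χ = 4

Answer: 4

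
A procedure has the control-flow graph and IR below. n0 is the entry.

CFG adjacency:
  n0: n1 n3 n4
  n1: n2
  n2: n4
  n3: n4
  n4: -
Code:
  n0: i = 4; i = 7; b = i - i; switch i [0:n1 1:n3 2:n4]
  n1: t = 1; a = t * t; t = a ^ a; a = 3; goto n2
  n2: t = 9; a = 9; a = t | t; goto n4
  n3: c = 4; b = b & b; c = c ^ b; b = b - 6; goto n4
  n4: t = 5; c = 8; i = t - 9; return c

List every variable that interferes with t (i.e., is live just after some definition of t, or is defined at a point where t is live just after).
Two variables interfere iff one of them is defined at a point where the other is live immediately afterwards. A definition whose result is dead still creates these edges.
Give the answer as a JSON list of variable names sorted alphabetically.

def/use:
  n0 def {b,i} use ∅
  n1 def {a,t} use ∅
  n2 def {a,t} use ∅
  n3 def {b,c} use {b}
  n4 def {c,i,t} use ∅

Liveness:
  live n0: ∅→{b}
  live n1: ∅→∅
  live n2: ∅→∅
  live n3: {b}→∅
  live n4: ∅→∅

Interference:
  a↔{t}
  b↔{c,i}
  c↔{b,i,t}
  i↔{b,c}
  t↔{a,c}

N(t) = ["a", "c"]

Answer: ["a", "c"]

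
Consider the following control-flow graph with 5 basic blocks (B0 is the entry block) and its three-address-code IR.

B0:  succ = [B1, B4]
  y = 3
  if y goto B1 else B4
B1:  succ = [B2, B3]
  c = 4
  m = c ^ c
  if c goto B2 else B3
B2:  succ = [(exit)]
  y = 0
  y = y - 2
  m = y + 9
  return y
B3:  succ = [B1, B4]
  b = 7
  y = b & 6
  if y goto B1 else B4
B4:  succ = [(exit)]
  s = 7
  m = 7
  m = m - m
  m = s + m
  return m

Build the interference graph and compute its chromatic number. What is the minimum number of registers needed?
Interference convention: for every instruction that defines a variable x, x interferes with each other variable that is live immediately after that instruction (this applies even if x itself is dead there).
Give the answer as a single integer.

Answer: 2

Analysis:
Block summaries:
  B0 def {y} use ∅
  B1 def {c,m} use ∅
  B2 def {m,y} use ∅
  B3 def {b,y} use ∅
  B4 def {m,s} use ∅

Backward fixpoint:
  B0 li=∅ lo=∅
  B1 li=∅ lo=∅
  B2 li=∅ lo=∅
  B3 li=∅ lo=∅
  B4 li=∅ lo=∅

Conflict graph:
  b — ∅
  c — {m}
  m — {c,s,y}
  s — {m}
  y — {m}

Registers:
  lower bound: {c,m} mutually conflict ⇒ χ ≥ 2
  2-colouring: R0={b,m}  R1={c,s,y}
  χ = 2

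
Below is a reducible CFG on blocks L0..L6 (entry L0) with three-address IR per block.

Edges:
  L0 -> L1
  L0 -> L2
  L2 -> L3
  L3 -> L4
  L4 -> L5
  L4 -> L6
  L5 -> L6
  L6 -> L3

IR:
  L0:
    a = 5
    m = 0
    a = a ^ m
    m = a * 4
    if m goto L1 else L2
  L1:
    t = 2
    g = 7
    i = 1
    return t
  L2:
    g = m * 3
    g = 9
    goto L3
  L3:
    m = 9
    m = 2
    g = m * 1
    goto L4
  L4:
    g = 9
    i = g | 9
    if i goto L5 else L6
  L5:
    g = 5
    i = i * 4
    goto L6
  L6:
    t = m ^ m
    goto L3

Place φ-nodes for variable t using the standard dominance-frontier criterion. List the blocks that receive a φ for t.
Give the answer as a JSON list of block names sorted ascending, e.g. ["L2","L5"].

idom tree: L1←L0 L2←L0 L3←L2 L4←L3 L5←L4 L6←L4
Dom∩ at merges:
  L3: preds {L2,L6}: {L0,L2} ∩ {L0,L2,L3,L4,L6} = {L0,L2}; idom=L2
  L6: preds {L4,L5}: {L0,L2,L3,L4} ∩ {L0,L2,L3,L4,L5} = {L0,L2,L3,L4}; idom=L4

DF derivation:
  L3←L2: walk · to L2
  L3←L6: walk L6→L4→L3 to L2
  L6←L4: walk · to L4
  L6←L5: walk L5 to L4
  L0: DF=∅
  L1: DF=∅
  L2: DF=∅
  L3: DF={L3}
  L4: DF={L3}
  L5: DF={L6}
  L6: DF={L3}

φ for t: defs {L1,L6}
  DF⁺ = {L3}

Answer: ["L3"]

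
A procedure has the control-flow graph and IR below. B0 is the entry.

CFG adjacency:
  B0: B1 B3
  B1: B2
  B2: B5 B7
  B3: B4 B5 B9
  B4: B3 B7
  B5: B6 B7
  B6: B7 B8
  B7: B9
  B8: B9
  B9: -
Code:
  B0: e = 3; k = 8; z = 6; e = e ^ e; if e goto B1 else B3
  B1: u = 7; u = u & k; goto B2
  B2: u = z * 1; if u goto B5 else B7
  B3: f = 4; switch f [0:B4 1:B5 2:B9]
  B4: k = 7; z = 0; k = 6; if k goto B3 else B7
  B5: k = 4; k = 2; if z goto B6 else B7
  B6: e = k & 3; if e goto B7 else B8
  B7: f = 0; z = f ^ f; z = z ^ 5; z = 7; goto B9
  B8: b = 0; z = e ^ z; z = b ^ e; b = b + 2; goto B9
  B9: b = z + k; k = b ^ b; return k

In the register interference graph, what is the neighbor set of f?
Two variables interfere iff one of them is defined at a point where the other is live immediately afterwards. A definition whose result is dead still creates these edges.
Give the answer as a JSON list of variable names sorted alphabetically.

def/use:
  B0: def={e,k,z} ue=∅
  B1: def={u} ue={k}
  B2: def={u} ue={z}
  B3: def={f} ue=∅
  B4: def={k,z} ue=∅
  B5: def={k} ue={z}
  B6: def={e} ue={k}
  B7: def={f,z} ue=∅
  B8: def={b,z} ue={e,z}
  B9: def={b,k} ue={k,z}

Backward fixpoint:
  B0 li=∅ lo={k,z}
  B1 li={k,z} lo={k,z}
  B2 li={k,z} lo={k,z}
  B3 li={k,z} lo={k,z}
  B4 li=∅ lo={k,z}
  B5 li={z} lo={k,z}
  B6 li={k,z} lo={e,k,z}
  B7 li={k} lo={k,z}
  B8 li={e,k,z} lo={k,z}
  B9 li={k,z} lo=∅

Conflict graph:
  b: {e,k,z}
  e: {b,k,z}
  f: {k,z}
  k: {b,e,f,u,z}
  u: {k,z}
  z: {b,e,f,k,u}

N(f) = ["k", "z"]

Answer: ["k", "z"]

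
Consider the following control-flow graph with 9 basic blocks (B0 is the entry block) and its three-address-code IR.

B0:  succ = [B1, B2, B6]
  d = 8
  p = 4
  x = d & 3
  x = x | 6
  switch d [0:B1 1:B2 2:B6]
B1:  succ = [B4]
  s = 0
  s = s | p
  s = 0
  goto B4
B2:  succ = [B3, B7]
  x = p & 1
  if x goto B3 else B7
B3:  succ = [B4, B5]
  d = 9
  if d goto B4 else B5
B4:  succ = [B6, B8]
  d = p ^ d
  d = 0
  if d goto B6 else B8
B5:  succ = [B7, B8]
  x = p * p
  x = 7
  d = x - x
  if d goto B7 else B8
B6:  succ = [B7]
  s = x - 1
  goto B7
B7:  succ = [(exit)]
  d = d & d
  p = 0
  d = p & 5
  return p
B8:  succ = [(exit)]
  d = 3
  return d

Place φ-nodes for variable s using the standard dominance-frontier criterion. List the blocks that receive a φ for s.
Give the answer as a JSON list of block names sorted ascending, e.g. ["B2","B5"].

Answer: ["B4", "B6", "B7", "B8"]

Derivation:
idom tree: B1←B0 B2←B0 B3←B2 B4←B0 B5←B3 B6←B0 B7←B0 B8←B0
Join-block Dom:
  B4: preds {B1,B3}: {B0,B1} ∩ {B0,B2,B3} = {B0}; idom=B0
  B6: preds {B0,B4}: {B0} ∩ {B0,B4} = {B0}; idom=B0
  B7: preds {B2,B5,B6}: {B0,B2} ∩ {B0,B2,B3,B5} ∩ {B0,B6} = {B0}; idom=B0
  B8: preds {B4,B5}: {B0,B4} ∩ {B0,B2,B3,B5} = {B0}; idom=B0

Frontier:
  B4←B1: walk B1 to B0
  B4←B3: walk B3→B2 to B0
  B6←B0: walk · to B0
  B6←B4: walk B4 to B0
  B7←B2: walk B2 to B0
  B7←B5: walk B5→B3→B2 to B0
  B7←B6: walk B6 to B0
  B8←B4: walk B4 to B0
  B8←B5: walk B5→B3→B2 to B0
  B0 → ∅
  B1 → {B4}
  B2 → {B4,B7,B8}
  B3 → {B4,B7,B8}
  B4 → {B6,B8}
  B5 → {B7,B8}
  B6 → {B7}
  B7 → ∅
  B8 → ∅

φ for s: defs {B1,B6}
  DF⁺ = {B4,B6,B7,B8}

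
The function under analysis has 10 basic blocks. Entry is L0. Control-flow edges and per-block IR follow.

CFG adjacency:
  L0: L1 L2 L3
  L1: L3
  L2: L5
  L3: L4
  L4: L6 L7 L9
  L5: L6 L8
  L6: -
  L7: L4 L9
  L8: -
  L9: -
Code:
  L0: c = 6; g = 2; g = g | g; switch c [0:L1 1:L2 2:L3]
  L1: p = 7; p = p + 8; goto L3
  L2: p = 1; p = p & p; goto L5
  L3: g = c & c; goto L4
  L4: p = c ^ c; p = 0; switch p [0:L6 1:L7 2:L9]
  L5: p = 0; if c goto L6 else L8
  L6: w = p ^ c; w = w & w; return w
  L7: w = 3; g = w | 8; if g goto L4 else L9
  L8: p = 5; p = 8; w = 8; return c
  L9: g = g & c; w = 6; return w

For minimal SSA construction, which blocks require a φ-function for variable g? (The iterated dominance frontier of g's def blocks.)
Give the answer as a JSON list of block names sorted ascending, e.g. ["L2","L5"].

idom tree: L1←L0 L2←L0 L3←L0 L4←L3 L5←L2 L6←L0 L7←L4 L8←L5 L9←L4
Dom at joins:
  L3: preds {L0,L1}: {L0} ∩ {L0,L1} = {L0}; idom=L0
  L4: preds {L3,L7}: {L0,L3} ∩ {L0,L3,L4,L7} = {L0,L3}; idom=L3
  L6: preds {L4,L5}: {L0,L3,L4} ∩ {L0,L2,L5} = {L0}; idom=L0
  L9: preds {L4,L7}: {L0,L3,L4} ∩ {L0,L3,L4,L7} = {L0,L3,L4}; idom=L4

Frontier:
  L3←L0: walk · to L0
  L3←L1: walk L1 to L0
  L4←L3: walk · to L3
  L4←L7: walk L7→L4 to L3
  L6←L4: walk L4→L3 to L0
  L6←L5: walk L5→L2 to L0
  L9←L4: walk · to L4
  L9←L7: walk L7 to L4
  L0: DF=∅
  L1: DF={L3}
  L2: DF={L6}
  L3: DF={L6}
  L4: DF={L4,L6}
  L5: DF={L6}
  L6: DF=∅
  L7: DF={L4,L9}
  L8: DF=∅
  L9: DF=∅

φ for g: defs {L0,L3,L7,L9}
  DF⁺ = {L4,L6,L9}

Answer: ["L4", "L6", "L9"]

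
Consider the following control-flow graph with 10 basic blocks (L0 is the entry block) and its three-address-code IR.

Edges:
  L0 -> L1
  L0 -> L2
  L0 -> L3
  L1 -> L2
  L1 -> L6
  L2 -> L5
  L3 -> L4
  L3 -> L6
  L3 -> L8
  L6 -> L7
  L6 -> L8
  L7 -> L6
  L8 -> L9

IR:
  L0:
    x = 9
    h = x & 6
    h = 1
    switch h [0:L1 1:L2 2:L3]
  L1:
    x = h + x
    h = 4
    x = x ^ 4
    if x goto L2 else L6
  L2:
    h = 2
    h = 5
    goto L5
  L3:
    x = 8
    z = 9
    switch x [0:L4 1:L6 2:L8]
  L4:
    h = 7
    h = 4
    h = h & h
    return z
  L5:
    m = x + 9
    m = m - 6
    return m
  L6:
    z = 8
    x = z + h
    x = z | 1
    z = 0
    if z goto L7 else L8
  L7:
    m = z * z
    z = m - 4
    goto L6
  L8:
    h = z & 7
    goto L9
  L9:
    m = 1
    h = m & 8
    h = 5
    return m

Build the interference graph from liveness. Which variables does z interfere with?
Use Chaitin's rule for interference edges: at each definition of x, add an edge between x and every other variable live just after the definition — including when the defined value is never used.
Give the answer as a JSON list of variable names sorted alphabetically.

Answer: ["h", "x"]

Analysis:
Per-block:
  L0: def={h,x} ue=∅
  L1: def={h,x} ue={h,x}
  L2: def={h} ue=∅
  L3: def={x,z} ue=∅
  L4: def={h} ue={z}
  L5: def={m} ue={x}
  L6: def={x,z} ue={h}
  L7: def={m,z} ue={z}
  L8: def={h} ue={z}
  L9: def={h,m} ue=∅

Live sets:
  live L0: ∅→{h,x}
  live L1: {h,x}→{h,x}
  live L2: {x}→{x}
  live L3: {h}→{h,z}
  live L4: {z}→∅
  live L5: {x}→∅
  live L6: {h}→{h,z}
  live L7: {h,z}→{h}
  live L8: {z}→∅
  live L9: ∅→∅

Interference:
  h↔{m,x,z}
  m↔{h}
  x↔{h,z}
  z↔{h,x}

N(z) = ["h", "x"]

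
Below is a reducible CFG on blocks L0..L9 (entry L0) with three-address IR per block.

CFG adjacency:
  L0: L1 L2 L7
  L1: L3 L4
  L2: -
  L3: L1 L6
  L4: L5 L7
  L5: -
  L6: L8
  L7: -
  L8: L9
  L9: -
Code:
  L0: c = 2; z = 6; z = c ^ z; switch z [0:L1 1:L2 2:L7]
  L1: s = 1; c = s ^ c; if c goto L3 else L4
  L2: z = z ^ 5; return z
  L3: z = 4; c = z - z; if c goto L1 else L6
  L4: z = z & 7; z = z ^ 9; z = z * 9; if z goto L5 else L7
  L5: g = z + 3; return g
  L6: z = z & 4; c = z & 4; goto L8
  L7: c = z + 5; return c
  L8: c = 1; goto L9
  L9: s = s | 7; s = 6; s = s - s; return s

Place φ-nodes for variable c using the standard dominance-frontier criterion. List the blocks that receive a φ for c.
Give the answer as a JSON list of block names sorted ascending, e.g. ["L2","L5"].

Answer: ["L1", "L7"]

Working:
idom tree: L1←L0 L2←L0 L3←L1 L4←L1 L5←L4 L6←L3 L7←L0 L8←L6 L9←L8
Join-block Dom:
  L1: preds {L0,L3}: {L0} ∩ {L0,L1,L3} = {L0}; idom=L0
  L7: preds {L0,L4}: {L0} ∩ {L0,L1,L4} = {L0}; idom=L0

DF walk-up:
  join L1 pred L0: · stop@L0
  join L1 pred L3: L3→L1 stop@L0
  join L7 pred L0: · stop@L0
  join L7 pred L4: L4→L1 stop@L0
  DF(L0)=∅
  DF(L1)={L1,L7}
  DF(L2)=∅
  DF(L3)={L1}
  DF(L4)={L7}
  DF(L5)=∅
  DF(L6)=∅
  DF(L7)=∅
  DF(L8)=∅
  DF(L9)=∅

φ for c: defs {L0,L1,L3,L6,L7,L8}
  DF⁺ = {L1,L7}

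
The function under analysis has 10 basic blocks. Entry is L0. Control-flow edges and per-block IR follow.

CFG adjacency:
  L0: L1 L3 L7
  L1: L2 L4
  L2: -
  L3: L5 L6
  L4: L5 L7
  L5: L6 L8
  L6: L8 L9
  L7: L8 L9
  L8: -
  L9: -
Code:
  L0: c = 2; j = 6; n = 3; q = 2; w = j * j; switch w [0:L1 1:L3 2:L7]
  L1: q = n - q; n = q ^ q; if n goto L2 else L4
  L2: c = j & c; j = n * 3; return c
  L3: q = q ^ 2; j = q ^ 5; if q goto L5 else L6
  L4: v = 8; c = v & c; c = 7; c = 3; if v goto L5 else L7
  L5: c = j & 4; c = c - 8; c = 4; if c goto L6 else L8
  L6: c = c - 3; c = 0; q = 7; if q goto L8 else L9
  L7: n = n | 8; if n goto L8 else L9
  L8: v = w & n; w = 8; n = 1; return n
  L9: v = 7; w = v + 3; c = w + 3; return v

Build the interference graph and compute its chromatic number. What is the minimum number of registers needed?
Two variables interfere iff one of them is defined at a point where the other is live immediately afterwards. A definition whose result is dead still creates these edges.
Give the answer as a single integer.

Answer: 5

Working:
Block summaries:
  L0 def {c,j,n,q,w} use ∅
  L1 def {n,q} use {n,q}
  L2 def {c,j} use {c,j,n}
  L3 def {j,q} use {q}
  L4 def {c,v} use {c}
  L5 def {c} use {j}
  L6 def {c,q} use {c}
  L7 def {n} use {n}
  L8 def {n,v,w} use {n,w}
  L9 def {c,v,w} use ∅

Live sets:
  L0: in=∅ out={c,j,n,q,w}
  L1: in={c,j,n,q,w} out={c,j,n,w}
  L2: in={c,j,n} out=∅
  L3: in={c,n,q,w} out={c,j,n,w}
  L4: in={c,j,n,w} out={j,n,w}
  L5: in={j,n,w} out={c,n,w}
  L6: in={c,n,w} out={n,w}
  L7: in={n,w} out={n,w}
  L8: in={n,w} out=∅
  L9: in=∅ out=∅

Conflict graph:
  c — {j,n,q,v,w}
  j — {c,n,q,v,w}
  n — {c,j,q,v,w}
  q — {c,j,n,w}
  v — {c,j,n,w}
  w — {c,j,n,q,v}

Chromatic number:
  lower bound: {c,j,n,q,w} mutually conflict ⇒ χ ≥ 5
  5-colouring: c0={c}  c1={j}  c2={n}  c3={w}  c4={q,v}
  χ = 5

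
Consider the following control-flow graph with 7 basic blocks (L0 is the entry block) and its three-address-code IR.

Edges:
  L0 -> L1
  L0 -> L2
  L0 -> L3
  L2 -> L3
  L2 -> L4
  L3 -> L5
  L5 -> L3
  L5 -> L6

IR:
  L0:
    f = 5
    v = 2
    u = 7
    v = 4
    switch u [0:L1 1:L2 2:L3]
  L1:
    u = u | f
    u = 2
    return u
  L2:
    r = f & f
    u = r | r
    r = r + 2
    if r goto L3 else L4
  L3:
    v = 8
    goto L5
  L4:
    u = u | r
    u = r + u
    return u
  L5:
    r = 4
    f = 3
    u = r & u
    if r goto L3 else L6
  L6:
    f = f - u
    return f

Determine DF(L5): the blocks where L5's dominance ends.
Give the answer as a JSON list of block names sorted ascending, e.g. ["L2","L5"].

idom tree: L1←L0 L2←L0 L3←L0 L4←L2 L5←L3 L6←L5
Dom at joins:
  L3: preds {L0,L2,L5}: {L0} ∩ {L0,L2} ∩ {L0,L3,L5} = {L0}; idom=L0

Frontier:
  L3←L0: walk · to L0
  L3←L2: walk L2 to L0
  L3←L5: walk L5→L3 to L0
  L0: DF=∅
  L1: DF=∅
  L2: DF={L3}
  L3: DF={L3}
  L4: DF=∅
  L5: DF={L3}
  L6: DF=∅

DF(L5) = ["L3"]

Answer: ["L3"]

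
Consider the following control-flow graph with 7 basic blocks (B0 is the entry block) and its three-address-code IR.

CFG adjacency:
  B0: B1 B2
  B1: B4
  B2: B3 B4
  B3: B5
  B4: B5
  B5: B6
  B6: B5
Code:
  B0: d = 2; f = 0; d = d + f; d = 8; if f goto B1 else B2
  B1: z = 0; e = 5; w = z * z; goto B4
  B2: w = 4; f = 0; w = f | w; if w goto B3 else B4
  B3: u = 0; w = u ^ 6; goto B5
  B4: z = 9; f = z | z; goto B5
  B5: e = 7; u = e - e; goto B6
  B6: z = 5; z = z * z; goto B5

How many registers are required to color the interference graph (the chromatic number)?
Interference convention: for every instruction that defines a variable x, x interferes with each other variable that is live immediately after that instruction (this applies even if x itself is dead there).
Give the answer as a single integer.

def/use:
  B0 def {d,f} use ∅
  B1 def {e,w,z} use ∅
  B2 def {f,w} use ∅
  B3 def {u,w} use ∅
  B4 def {f,z} use ∅
  B5 def {e,u} use ∅
  B6 def {z} use ∅

Live sets:
  live B0: ∅→∅
  live B1: ∅→∅
  live B2: ∅→∅
  live B3: ∅→∅
  live B4: ∅→∅
  live B5: ∅→∅
  live B6: ∅→∅

Interference:
  d↔{f}
  e↔{z}
  f↔{d,w}
  u↔∅
  w↔{f}
  z↔{e}

Colouring:
  {d,f} pairwise interfere (2-clique) ⇒ χ ≥ 2
  2-colouring: c0={e,f,u}  c1={d,w,z}
  χ = 2

Answer: 2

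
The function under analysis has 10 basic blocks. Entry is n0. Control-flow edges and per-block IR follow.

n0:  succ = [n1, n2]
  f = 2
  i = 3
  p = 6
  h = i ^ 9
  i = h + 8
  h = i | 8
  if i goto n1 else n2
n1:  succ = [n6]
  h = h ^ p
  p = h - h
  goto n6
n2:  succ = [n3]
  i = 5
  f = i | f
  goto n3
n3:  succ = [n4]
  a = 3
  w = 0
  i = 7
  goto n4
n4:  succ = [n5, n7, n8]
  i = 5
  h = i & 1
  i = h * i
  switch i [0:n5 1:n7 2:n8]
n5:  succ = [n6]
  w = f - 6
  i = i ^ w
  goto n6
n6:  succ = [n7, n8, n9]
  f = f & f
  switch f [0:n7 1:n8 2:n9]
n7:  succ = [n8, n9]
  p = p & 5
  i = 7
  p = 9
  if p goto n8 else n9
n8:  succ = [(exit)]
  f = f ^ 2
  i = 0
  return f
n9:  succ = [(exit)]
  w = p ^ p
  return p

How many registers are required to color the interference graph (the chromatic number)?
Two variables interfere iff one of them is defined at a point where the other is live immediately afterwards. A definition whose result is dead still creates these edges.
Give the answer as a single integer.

Answer: 4

Analysis:
Per-block:
  n0: {f,h,i,p} / ∅
  n1: {h,p} / {h,p}
  n2: {f,i} / {f}
  n3: {a,i,w} / ∅
  n4: {h,i} / ∅
  n5: {i,w} / {f,i}
  n6: {f} / {f}
  n7: {i,p} / {p}
  n8: {f,i} / {f}
  n9: {w} / {p}

Live sets:
  n0: in=∅ out={f,h,p}
  n1: in={f,h,p} out={f,p}
  n2: in={f,p} out={f,p}
  n3: in={f,p} out={f,p}
  n4: in={f,p} out={f,i,p}
  n5: in={f,i,p} out={f,p}
  n6: in={f,p} out={f,p}
  n7: in={f,p} out={f,p}
  n8: in={f} out=∅
  n9: in={p} out=∅

Conflict graph:
  a — {f,p}
  f — {a,h,i,p,w}
  h — {f,i,p}
  i — {f,h,p,w}
  p — {a,f,h,i,w}
  w — {f,i,p}

Chromatic number:
  clique {f,h,i,p} ⇒ need ≥ 4
  4-colouring: r0={f}  r1={p}  r2={a,i}  r3={h,w}
  χ = 4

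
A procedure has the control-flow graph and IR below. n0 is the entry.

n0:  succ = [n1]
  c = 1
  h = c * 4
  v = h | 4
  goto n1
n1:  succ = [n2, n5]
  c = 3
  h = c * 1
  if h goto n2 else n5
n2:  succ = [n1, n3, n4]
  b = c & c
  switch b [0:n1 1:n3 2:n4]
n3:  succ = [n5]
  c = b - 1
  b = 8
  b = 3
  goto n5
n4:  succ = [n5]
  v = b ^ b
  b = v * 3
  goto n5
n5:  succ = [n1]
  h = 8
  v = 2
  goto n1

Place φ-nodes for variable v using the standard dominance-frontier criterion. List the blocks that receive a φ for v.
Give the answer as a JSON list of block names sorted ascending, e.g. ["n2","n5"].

idom tree: n1←n0 n2←n1 n3←n2 n4←n2 n5←n1
Dom at joins:
  n1: preds {n0,n2,n5}: {n0} ∩ {n0,n1,n2} ∩ {n0,n1,n5} = {n0}; idom=n0
  n5: preds {n1,n3,n4}: {n0,n1} ∩ {n0,n1,n2,n3} ∩ {n0,n1,n2,n4} = {n0,n1}; idom=n1

DF derivation:
  n1←n0: walk · to n0
  n1←n2: walk n2→n1 to n0
  n1←n5: walk n5→n1 to n0
  n5←n1: walk · to n1
  n5←n3: walk n3→n2 to n1
  n5←n4: walk n4→n2 to n1
  n0: DF=∅
  n1: DF={n1}
  n2: DF={n1,n5}
  n3: DF={n5}
  n4: DF={n5}
  n5: DF={n1}

φ for v: defs {n0,n4,n5}
  DF⁺ = {n1,n5}

Answer: ["n1", "n5"]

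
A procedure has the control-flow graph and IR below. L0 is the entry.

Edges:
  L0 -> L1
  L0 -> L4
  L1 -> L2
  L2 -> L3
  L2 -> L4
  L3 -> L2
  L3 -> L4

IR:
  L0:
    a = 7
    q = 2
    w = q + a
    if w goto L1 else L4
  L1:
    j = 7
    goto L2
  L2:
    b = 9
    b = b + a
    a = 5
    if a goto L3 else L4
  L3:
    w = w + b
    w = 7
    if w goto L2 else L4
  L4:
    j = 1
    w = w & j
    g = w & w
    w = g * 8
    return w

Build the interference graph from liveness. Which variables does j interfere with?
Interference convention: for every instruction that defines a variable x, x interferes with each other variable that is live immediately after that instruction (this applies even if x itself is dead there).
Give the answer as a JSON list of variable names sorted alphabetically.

Answer: ["a", "w"]

Analysis:
def/use:
  L0: def={a,q,w} ue=∅
  L1: def={j} ue=∅
  L2: def={a,b} ue={a}
  L3: def={w} ue={b,w}
  L4: def={g,j,w} ue={w}

Live sets:
  live L0: ∅→{a,w}
  live L1: {a,w}→{a,w}
  live L2: {a,w}→{a,b,w}
  live L3: {a,b,w}→{a,w}
  live L4: {w}→∅

Conflict graph:
  a↔{b,j,q,w}
  b↔{a,w}
  g↔∅
  j↔{a,w}
  q↔{a}
  w↔{a,b,j}

N(j) = ["a", "w"]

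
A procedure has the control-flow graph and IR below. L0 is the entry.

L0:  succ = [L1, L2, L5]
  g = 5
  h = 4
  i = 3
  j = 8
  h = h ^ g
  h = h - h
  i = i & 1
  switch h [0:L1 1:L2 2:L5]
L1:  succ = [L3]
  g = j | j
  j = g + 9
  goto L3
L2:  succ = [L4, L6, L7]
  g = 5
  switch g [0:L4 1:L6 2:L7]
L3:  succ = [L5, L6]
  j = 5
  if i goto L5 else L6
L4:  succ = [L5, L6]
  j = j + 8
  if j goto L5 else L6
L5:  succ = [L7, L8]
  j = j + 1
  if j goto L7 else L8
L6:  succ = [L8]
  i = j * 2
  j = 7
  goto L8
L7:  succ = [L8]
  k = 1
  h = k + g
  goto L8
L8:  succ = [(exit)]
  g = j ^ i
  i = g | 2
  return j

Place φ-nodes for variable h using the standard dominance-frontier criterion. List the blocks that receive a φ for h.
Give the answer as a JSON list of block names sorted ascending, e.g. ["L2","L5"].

idom tree: L1←L0 L2←L0 L3←L1 L4←L2 L5←L0 L6←L0 L7←L0 L8←L0
Dom∩ at merges:
  L5: preds {L0,L3,L4}: {L0} ∩ {L0,L1,L3} ∩ {L0,L2,L4} = {L0}; idom=L0
  L6: preds {L2,L3,L4}: {L0,L2} ∩ {L0,L1,L3} ∩ {L0,L2,L4} = {L0}; idom=L0
  L7: preds {L2,L5}: {L0,L2} ∩ {L0,L5} = {L0}; idom=L0
  L8: preds {L5,L6,L7}: {L0,L5} ∩ {L0,L6} ∩ {L0,L7} = {L0}; idom=L0

Frontier:
  L5←L0: walk · to L0
  L5←L3: walk L3→L1 to L0
  L5←L4: walk L4→L2 to L0
  L6←L2: walk L2 to L0
  L6←L3: walk L3→L1 to L0
  L6←L4: walk L4→L2 to L0
  L7←L2: walk L2 to L0
  L7←L5: walk L5 to L0
  L8←L5: walk L5 to L0
  L8←L6: walk L6 to L0
  L8←L7: walk L7 to L0
  DF(L0)=∅
  DF(L1)={L5,L6}
  DF(L2)={L5,L6,L7}
  DF(L3)={L5,L6}
  DF(L4)={L5,L6}
  DF(L5)={L7,L8}
  DF(L6)={L8}
  DF(L7)={L8}
  DF(L8)=∅

φ for h: defs {L0,L7}
  DF⁺ = {L8}

Answer: ["L8"]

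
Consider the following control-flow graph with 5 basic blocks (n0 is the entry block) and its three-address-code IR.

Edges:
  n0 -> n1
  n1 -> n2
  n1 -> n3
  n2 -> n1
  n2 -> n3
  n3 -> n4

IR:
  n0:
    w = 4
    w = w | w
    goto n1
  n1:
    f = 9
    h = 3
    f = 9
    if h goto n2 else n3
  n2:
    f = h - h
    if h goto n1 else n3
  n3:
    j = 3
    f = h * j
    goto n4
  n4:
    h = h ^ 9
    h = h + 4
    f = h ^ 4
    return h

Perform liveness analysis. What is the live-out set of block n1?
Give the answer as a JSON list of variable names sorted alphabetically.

def/use:
  n0: {w} / ∅
  n1: {f,h} / ∅
  n2: {f} / {h}
  n3: {f,j} / {h}
  n4: {f,h} / {h}

Liveness:
  n0: in=∅ out=∅
  n1: in=∅ out={h}
  n2: in={h} out={h}
  n3: in={h} out={h}
  n4: in={h} out=∅

live-out(n1) = ["h"]

Answer: ["h"]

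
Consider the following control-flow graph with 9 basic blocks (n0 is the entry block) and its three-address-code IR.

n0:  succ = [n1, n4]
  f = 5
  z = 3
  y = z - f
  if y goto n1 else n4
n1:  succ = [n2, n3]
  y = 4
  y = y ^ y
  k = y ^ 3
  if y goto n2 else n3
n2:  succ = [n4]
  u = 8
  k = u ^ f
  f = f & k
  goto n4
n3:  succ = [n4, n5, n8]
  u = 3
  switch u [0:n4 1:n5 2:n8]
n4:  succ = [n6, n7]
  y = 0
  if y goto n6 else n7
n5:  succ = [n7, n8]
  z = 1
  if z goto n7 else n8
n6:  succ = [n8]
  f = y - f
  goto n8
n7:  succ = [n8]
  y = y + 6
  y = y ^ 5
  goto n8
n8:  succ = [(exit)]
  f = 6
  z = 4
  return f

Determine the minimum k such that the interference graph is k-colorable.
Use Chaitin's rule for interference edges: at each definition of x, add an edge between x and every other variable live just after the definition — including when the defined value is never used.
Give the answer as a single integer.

def/use:
  n0 def {f,y,z} use ∅
  n1 def {k,y} use ∅
  n2 def {f,k,u} use {f}
  n3 def {u} use ∅
  n4 def {y} use ∅
  n5 def {z} use ∅
  n6 def {f} use {f,y}
  n7 def {y} use {y}
  n8 def {f,z} use ∅

Liveness:
  n0: in=∅ out={f}
  n1: in={f} out={f,y}
  n2: in={f} out={f}
  n3: in={f,y} out={f,y}
  n4: in={f} out={f,y}
  n5: in={y} out={y}
  n6: in={f,y} out=∅
  n7: in={y} out=∅
  n8: in=∅ out=∅

Interfere edges:
  f↔{k,u,y,z}
  k↔{f,y}
  u↔{f,y}
  y↔{f,k,u,z}
  z↔{f,y}

Colouring:
  clique {f,k,y} ⇒ need ≥ 3
  3-colouring: R0={f}  R1={y}  R2={k,u,z}
  χ = 3

Answer: 3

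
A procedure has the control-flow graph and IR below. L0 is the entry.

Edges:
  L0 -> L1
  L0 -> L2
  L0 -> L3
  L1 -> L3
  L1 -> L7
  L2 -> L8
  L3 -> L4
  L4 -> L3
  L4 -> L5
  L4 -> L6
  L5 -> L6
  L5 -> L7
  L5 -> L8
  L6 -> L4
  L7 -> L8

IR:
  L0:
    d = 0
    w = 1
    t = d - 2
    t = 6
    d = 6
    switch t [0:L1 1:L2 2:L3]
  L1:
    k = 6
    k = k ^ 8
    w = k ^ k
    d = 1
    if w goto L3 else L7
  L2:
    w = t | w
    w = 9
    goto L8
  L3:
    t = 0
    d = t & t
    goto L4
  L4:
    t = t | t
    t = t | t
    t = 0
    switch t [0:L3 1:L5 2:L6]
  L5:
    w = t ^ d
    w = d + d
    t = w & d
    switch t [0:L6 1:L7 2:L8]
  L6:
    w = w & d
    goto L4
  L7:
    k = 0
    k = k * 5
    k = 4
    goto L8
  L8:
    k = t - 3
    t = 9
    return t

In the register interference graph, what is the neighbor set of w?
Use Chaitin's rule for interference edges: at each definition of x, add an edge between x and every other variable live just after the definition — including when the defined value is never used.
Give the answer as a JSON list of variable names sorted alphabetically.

Answer: ["d", "t"]

Derivation:
Block summaries:
  L0: {d,t,w} / ∅
  L1: {d,k,w} / ∅
  L2: {w} / {t,w}
  L3: {d,t} / ∅
  L4: {t} / {t}
  L5: {t,w} / {d,t}
  L6: {w} / {d,w}
  L7: {k} / ∅
  L8: {k,t} / {t}

Liveness:
  L0: in=∅ out={t,w}
  L1: in={t} out={t,w}
  L2: in={t,w} out={t}
  L3: in={w} out={d,t,w}
  L4: in={d,t,w} out={d,t,w}
  L5: in={d,t} out={d,t,w}
  L6: in={d,t,w} out={d,t,w}
  L7: in={t} out={t}
  L8: in={t} out=∅

Interfere edges:
  d↔{t,w}
  k↔{t}
  t↔{d,k,w}
  w↔{d,t}

N(w) = ["d", "t"]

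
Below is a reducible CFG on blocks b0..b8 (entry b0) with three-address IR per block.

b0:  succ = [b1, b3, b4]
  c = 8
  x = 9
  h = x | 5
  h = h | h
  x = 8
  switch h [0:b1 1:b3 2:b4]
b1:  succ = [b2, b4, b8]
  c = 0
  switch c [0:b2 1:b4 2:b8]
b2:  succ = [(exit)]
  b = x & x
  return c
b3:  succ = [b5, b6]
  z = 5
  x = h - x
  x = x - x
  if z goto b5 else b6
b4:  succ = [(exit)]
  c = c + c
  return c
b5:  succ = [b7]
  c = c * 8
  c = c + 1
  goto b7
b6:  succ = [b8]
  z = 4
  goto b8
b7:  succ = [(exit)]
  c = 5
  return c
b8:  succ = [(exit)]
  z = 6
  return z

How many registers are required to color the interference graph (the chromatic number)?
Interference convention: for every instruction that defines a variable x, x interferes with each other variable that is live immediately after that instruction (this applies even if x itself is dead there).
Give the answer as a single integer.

Answer: 4

Working:
Block summaries:
  b0: {c,h,x} / ∅
  b1: {c} / ∅
  b2: {b} / {c,x}
  b3: {x,z} / {h,x}
  b4: {c} / {c}
  b5: {c} / {c}
  b6: {z} / ∅
  b7: {c} / ∅
  b8: {z} / ∅

Live sets:
  live b0: ∅→{c,h,x}
  live b1: {x}→{c,x}
  live b2: {c,x}→∅
  live b3: {c,h,x}→{c}
  live b4: {c}→∅
  live b5: {c}→∅
  live b6: ∅→∅
  live b7: ∅→∅
  live b8: ∅→∅

Conflict graph:
  b — {c}
  c — {b,h,x,z}
  h — {c,x,z}
  x — {c,h,z}
  z — {c,h,x}

Registers:
  {c,h,x,z} pairwise interfere (4-clique) ⇒ χ ≥ 4
  4-colouring: r0={c}  r1={b,h}  r2={x}  r3={z}
  χ = 4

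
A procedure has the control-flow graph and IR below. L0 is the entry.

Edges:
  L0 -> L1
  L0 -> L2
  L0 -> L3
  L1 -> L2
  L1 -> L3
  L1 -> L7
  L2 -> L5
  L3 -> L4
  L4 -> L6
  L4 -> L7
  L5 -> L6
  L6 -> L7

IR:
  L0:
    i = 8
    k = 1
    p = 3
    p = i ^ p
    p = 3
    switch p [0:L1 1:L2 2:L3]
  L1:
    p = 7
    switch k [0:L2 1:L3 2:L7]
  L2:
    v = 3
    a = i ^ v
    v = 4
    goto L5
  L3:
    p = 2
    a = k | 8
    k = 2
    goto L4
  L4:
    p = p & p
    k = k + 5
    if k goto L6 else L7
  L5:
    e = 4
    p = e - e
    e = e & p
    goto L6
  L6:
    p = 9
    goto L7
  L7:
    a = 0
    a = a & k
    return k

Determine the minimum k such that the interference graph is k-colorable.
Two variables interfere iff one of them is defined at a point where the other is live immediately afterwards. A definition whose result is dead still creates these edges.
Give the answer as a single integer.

Block summaries:
  L0 def {i,k,p} use ∅
  L1 def {p} use {k}
  L2 def {a,v} use {i}
  L3 def {a,k,p} use {k}
  L4 def {k,p} use {k,p}
  L5 def {e,p} use ∅
  L6 def {p} use ∅
  L7 def {a} use {k}

Liveness:
  L0: in=∅ out={i,k}
  L1: in={i,k} out={i,k}
  L2: in={i,k} out={k}
  L3: in={k} out={k,p}
  L4: in={k,p} out={k}
  L5: in={k} out={k}
  L6: in={k} out={k}
  L7: in={k} out=∅

Interfere edges:
  a: {k,p}
  e: {k,p}
  i: {k,p,v}
  k: {a,e,i,p,v}
  p: {a,e,i,k}
  v: {i,k}

Colouring:
  clique {a,k,p} ⇒ need ≥ 3
  assign a→r2 e→r2 i→r2 k→r0 p→r1 v→r1 — no edge inside a register ⇒ χ ≤ 3
  χ = 3

Answer: 3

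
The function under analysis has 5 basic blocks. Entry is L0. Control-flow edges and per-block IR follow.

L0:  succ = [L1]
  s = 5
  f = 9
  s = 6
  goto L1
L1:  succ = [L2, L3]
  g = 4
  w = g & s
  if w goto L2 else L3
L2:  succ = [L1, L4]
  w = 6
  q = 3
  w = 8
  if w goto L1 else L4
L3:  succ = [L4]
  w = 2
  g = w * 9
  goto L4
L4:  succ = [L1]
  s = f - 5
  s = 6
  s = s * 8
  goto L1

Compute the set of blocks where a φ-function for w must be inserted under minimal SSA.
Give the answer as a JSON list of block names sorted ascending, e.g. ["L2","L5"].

Answer: ["L1", "L4"]

Analysis:
idom tree: L1←L0 L2←L1 L3←L1 L4←L1
Dom at joins:
  L1: preds {L0,L2,L4}: {L0} ∩ {L0,L1,L2} ∩ {L0,L1,L4} = {L0}; idom=L0
  L4: preds {L2,L3}: {L0,L1,L2} ∩ {L0,L1,L3} = {L0,L1}; idom=L1

Frontier:
  join L1 pred L0: · stop@L0
  join L1 pred L2: L2→L1 stop@L0
  join L1 pred L4: L4→L1 stop@L0
  join L4 pred L2: L2 stop@L1
  join L4 pred L3: L3 stop@L1
  DF(L0)=∅
  DF(L1)={L1}
  DF(L2)={L1,L4}
  DF(L3)={L4}
  DF(L4)={L1}

φ for w: defs {L1,L2,L3}
  DF⁺ = {L1,L4}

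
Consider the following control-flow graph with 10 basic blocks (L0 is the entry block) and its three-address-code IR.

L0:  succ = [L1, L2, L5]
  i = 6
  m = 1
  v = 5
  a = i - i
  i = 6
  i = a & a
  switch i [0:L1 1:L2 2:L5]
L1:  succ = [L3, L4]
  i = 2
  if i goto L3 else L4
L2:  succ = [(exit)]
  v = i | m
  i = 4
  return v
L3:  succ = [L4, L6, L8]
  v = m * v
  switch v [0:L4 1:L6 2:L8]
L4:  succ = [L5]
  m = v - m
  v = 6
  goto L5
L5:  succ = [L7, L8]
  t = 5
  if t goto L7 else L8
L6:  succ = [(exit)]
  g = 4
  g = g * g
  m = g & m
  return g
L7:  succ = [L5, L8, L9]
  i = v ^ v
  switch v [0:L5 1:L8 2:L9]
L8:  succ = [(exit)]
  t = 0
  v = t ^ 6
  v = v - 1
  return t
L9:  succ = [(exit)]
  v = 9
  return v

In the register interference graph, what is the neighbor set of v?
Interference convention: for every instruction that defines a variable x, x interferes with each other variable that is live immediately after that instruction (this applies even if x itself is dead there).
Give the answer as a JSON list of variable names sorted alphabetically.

Block summaries:
  L0: def={a,i,m,v} ue=∅
  L1: def={i} ue=∅
  L2: def={i,v} ue={i,m}
  L3: def={v} ue={m,v}
  L4: def={m,v} ue={m,v}
  L5: def={t} ue=∅
  L6: def={g,m} ue={m}
  L7: def={i} ue={v}
  L8: def={t,v} ue=∅
  L9: def={v} ue=∅

Liveness:
  L0: in=∅ out={i,m,v}
  L1: in={m,v} out={m,v}
  L2: in={i,m} out=∅
  L3: in={m,v} out={m,v}
  L4: in={m,v} out={v}
  L5: in={v} out={v}
  L6: in={m} out=∅
  L7: in={v} out={v}
  L8: in=∅ out=∅
  L9: in=∅ out=∅

Interference:
  a↔{i,m,v}
  g↔{m}
  i↔{a,m,v}
  m↔{a,g,i,v}
  t↔{v}
  v↔{a,i,m,t}

N(v) = ["a", "i", "m", "t"]

Answer: ["a", "i", "m", "t"]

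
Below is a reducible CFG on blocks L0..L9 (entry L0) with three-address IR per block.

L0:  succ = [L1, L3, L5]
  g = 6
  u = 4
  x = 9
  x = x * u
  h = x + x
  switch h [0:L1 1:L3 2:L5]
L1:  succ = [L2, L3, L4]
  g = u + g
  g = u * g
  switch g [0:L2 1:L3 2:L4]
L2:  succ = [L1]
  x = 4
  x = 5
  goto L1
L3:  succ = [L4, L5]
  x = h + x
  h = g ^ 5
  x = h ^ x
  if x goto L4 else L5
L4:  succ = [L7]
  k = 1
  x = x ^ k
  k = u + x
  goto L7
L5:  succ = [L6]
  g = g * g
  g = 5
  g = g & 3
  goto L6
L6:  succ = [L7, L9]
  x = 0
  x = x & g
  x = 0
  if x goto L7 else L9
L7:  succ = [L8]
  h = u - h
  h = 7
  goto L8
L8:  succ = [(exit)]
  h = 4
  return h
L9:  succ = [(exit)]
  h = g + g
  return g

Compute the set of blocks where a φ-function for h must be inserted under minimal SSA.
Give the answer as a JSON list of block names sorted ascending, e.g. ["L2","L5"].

idom tree: L1←L0 L2←L1 L3←L0 L4←L0 L5←L0 L6←L5 L7←L0 L8←L7 L9←L6
Join-block Dom:
  L1: preds {L0,L2}: {L0} ∩ {L0,L1,L2} = {L0}; idom=L0
  L3: preds {L0,L1}: {L0} ∩ {L0,L1} = {L0}; idom=L0
  L4: preds {L1,L3}: {L0,L1} ∩ {L0,L3} = {L0}; idom=L0
  L5: preds {L0,L3}: {L0} ∩ {L0,L3} = {L0}; idom=L0
  L7: preds {L4,L6}: {L0,L4} ∩ {L0,L5,L6} = {L0}; idom=L0

DF derivation:
  L1←L0: walk · to L0
  L1←L2: walk L2→L1 to L0
  L3←L0: walk · to L0
  L3←L1: walk L1 to L0
  L4←L1: walk L1 to L0
  L4←L3: walk L3 to L0
  L5←L0: walk · to L0
  L5←L3: walk L3 to L0
  L7←L4: walk L4 to L0
  L7←L6: walk L6→L5 to L0
  L0: DF=∅
  L1: DF={L1,L3,L4}
  L2: DF={L1}
  L3: DF={L4,L5}
  L4: DF={L7}
  L5: DF={L7}
  L6: DF={L7}
  L7: DF=∅
  L8: DF=∅
  L9: DF=∅

φ for h: defs {L0,L3,L7,L8,L9}
  DF⁺ = {L4,L5,L7}

Answer: ["L4", "L5", "L7"]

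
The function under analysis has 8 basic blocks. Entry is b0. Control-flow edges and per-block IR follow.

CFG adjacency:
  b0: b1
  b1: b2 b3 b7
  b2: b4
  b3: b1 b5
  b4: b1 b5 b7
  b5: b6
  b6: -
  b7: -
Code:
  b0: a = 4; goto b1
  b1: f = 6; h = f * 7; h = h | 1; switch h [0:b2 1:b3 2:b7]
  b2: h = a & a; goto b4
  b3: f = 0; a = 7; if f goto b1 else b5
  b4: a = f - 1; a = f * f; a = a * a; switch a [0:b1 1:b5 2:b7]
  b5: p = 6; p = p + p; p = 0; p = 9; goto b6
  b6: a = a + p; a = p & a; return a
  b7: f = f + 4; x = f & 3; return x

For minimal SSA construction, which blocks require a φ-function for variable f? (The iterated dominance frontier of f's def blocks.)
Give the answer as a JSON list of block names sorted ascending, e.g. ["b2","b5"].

Answer: ["b1", "b5"]

Derivation:
idom tree: b1←b0 b2←b1 b3←b1 b4←b2 b5←b1 b6←b5 b7←b1
Dom at joins:
  b1: preds {b0,b3,b4}: {b0} ∩ {b0,b1,b3} ∩ {b0,b1,b2,b4} = {b0}; idom=b0
  b5: preds {b3,b4}: {b0,b1,b3} ∩ {b0,b1,b2,b4} = {b0,b1}; idom=b1
  b7: preds {b1,b4}: {b0,b1} ∩ {b0,b1,b2,b4} = {b0,b1}; idom=b1

DF walk-up:
  join b1 pred b0: · stop@b0
  join b1 pred b3: b3→b1 stop@b0
  join b1 pred b4: b4→b2→b1 stop@b0
  join b5 pred b3: b3 stop@b1
  join b5 pred b4: b4→b2 stop@b1
  join b7 pred b1: · stop@b1
  join b7 pred b4: b4→b2 stop@b1
  b0 → ∅
  b1 → {b1}
  b2 → {b1,b5,b7}
  b3 → {b1,b5}
  b4 → {b1,b5,b7}
  b5 → ∅
  b6 → ∅
  b7 → ∅

φ for f: defs {b1,b3,b7}
  DF⁺ = {b1,b5}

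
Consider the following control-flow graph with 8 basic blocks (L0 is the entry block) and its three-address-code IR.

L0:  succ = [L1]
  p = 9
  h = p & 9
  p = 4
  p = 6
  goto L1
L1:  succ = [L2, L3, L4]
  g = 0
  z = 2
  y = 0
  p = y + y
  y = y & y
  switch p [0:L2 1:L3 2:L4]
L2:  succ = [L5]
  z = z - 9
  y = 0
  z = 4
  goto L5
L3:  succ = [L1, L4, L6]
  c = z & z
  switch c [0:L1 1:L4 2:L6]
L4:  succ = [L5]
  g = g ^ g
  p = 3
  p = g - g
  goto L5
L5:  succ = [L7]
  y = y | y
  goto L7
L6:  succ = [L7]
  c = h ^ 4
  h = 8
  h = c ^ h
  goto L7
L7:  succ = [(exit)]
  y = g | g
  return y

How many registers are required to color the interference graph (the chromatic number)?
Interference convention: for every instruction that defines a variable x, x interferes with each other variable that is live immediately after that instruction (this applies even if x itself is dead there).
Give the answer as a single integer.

def/use:
  L0 def {h,p} use ∅
  L1 def {g,p,y,z} use ∅
  L2 def {y,z} use {z}
  L3 def {c} use {z}
  L4 def {g,p} use {g}
  L5 def {y} use {y}
  L6 def {c,h} use {h}
  L7 def {y} use {g}

Live sets:
  L0: in=∅ out={h}
  L1: in={h} out={g,h,y,z}
  L2: in={g,z} out={g,y}
  L3: in={g,h,y,z} out={g,h,y}
  L4: in={g,y} out={g,y}
  L5: in={g,y} out={g}
  L6: in={g,h} out={g}
  L7: in={g} out=∅

Interference:
  c: {g,h,y}
  g: {c,h,p,y,z}
  h: {c,g,p,y,z}
  p: {g,h,y,z}
  y: {c,g,h,p,z}
  z: {g,h,p,y}

Chromatic number:
  lower bound: {g,h,p,y,z} mutually conflict ⇒ χ ≥ 5
  5-colouring: r0={g}  r1={h}  r2={y}  r3={c,p}  r4={z}
  χ = 5

Answer: 5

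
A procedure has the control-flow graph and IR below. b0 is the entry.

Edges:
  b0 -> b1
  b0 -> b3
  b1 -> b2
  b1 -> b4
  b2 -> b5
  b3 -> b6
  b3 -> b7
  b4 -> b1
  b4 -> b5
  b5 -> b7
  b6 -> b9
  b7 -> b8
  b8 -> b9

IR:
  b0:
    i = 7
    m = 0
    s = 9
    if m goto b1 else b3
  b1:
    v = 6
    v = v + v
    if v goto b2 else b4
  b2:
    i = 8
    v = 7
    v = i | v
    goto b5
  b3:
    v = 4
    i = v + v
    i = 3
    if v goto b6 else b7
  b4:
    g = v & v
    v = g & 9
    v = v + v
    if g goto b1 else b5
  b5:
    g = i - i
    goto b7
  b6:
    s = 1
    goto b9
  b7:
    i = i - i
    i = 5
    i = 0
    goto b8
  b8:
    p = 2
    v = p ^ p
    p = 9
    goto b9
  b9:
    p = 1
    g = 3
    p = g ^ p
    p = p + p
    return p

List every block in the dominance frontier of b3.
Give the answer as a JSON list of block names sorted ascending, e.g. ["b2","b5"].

Answer: ["b7", "b9"]

Analysis:
idom tree: b1←b0 b2←b1 b3←b0 b4←b1 b5←b1 b6←b3 b7←b0 b8←b7 b9←b0
Dom∩ at merges:
  b1: preds {b0,b4}: {b0} ∩ {b0,b1,b4} = {b0}; idom=b0
  b5: preds {b2,b4}: {b0,b1,b2} ∩ {b0,b1,b4} = {b0,b1}; idom=b1
  b7: preds {b3,b5}: {b0,b3} ∩ {b0,b1,b5} = {b0}; idom=b0
  b9: preds {b6,b8}: {b0,b3,b6} ∩ {b0,b7,b8} = {b0}; idom=b0

Frontier:
  b1←b0: walk · to b0
  b1←b4: walk b4→b1 to b0
  b5←b2: walk b2 to b1
  b5←b4: walk b4 to b1
  b7←b3: walk b3 to b0
  b7←b5: walk b5→b1 to b0
  b9←b6: walk b6→b3 to b0
  b9←b8: walk b8→b7 to b0
  b0 → ∅
  b1 → {b1,b7}
  b2 → {b5}
  b3 → {b7,b9}
  b4 → {b1,b5}
  b5 → {b7}
  b6 → {b9}
  b7 → {b9}
  b8 → {b9}
  b9 → ∅

DF(b3) = ["b7", "b9"]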